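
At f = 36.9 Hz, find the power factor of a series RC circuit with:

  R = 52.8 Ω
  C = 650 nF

Step 1 — Angular frequency: ω = 2π·f = 2π·36.9 = 231.8 rad/s.
Step 2 — Component impedances:
  R: Z = R = 52.8 Ω
  C: Z = 1/(jωC) = -j/(ω·C) = 0 - j6636 Ω
Step 3 — Series combination: Z_total = R + C = 52.8 - j6636 Ω = 6636∠-89.5° Ω.
Step 4 — Power factor: PF = cos(φ) = Re(Z)/|Z| = 52.8/6636 = 0.007957.
Step 5 — Type: Im(Z) = -6636 ⇒ leading (phase φ = -89.5°).

PF = 0.007957 (leading, φ = -89.5°)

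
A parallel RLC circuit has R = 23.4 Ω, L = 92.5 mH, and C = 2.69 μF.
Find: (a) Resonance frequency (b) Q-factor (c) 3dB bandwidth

Step 1 — Resonance: ω₀ = 1/√(LC) = 1/√(0.0925·2.69e-06) = 2005 rad/s.
Step 2 — f₀ = ω₀/(2π) = 319.1 Hz.
Step 3 — Parallel Q: Q = R/(ω₀L) = 23.4/(2005·0.0925) = 0.1262.
Step 4 — Bandwidth: Δω = ω₀/Q = 1.589e+04 rad/s; BW = Δω/(2π) = 2528 Hz.

(a) f₀ = 319.1 Hz  (b) Q = 0.1262  (c) BW = 2528 Hz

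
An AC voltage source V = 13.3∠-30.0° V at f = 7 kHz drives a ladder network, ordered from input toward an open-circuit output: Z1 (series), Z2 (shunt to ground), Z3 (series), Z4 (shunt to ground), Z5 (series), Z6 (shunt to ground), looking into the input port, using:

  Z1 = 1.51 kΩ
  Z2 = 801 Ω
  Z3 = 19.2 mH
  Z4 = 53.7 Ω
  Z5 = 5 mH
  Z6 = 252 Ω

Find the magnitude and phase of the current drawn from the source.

Step 1 — Angular frequency: ω = 2π·f = 2π·7000 = 4.398e+04 rad/s.
Step 2 — Component impedances:
  Z1: Z = R = 1510 Ω
  Z2: Z = R = 801 Ω
  Z3: Z = jωL = j·4.398e+04·0.0192 = 0 + j844.5 Ω
  Z4: Z = R = 53.7 Ω
  Z5: Z = jωL = j·4.398e+04·0.005 = 0 + j219.9 Ω
  Z6: Z = R = 252 Ω
Step 3 — Ladder network (open output): work backward from the far end, alternating series and parallel combinations. Z_in = 1933 + j378.1 Ω = 1970∠11.1° Ω.
Step 4 — Source phasor: V = 13.3∠-30.0° V = 11.52 - j6.65 V.
Step 5 — Ohm's law: I = V / Z_total = (11.52 - j6.65) / (1933 + j378.1) = 0.005091 - j0.004436 A.
Step 6 — Convert to polar: |I| = 0.006752 A, ∠I = -41.1°.

I = 0.006752∠-41.1° A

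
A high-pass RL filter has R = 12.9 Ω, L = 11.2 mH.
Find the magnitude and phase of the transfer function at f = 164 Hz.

Step 1 — Angular frequency: ω = 2π·164 = 1030 rad/s.
Step 2 — Transfer function: H(jω) = jωL/(R + jωL).
Step 3 — Numerator jωL = j·11.54; denominator R + jωL = 12.9 + j11.54.
Step 4 — H = 0.4446 + j0.4969.
Step 5 — Magnitude: |H| = 0.6668 (-3.5 dB); phase: φ = 48.2°.

|H| = 0.6668 (-3.5 dB), φ = 48.2°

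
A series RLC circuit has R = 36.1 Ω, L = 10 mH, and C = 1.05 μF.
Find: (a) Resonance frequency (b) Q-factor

Step 1 — Resonance condition Im(Z)=0 gives ω₀ = 1/√(LC).
Step 2 — ω₀ = 1/√(0.01·1.05e-06) = 9759 rad/s.
Step 3 — f₀ = ω₀/(2π) = 1553 Hz.
Step 4 — Series Q: Q = ω₀L/R = 9759·0.01/36.1 = 2.703.

(a) f₀ = 1553 Hz  (b) Q = 2.703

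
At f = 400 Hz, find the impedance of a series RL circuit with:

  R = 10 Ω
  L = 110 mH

Step 1 — Angular frequency: ω = 2π·f = 2π·400 = 2513 rad/s.
Step 2 — Component impedances:
  R: Z = R = 10 Ω
  L: Z = jωL = j·2513·0.11 = 0 + j276.5 Ω
Step 3 — Series combination: Z_total = R + L = 10 + j276.5 Ω = 276.6∠87.9° Ω.

Z = 10 + j276.5 Ω = 276.6∠87.9° Ω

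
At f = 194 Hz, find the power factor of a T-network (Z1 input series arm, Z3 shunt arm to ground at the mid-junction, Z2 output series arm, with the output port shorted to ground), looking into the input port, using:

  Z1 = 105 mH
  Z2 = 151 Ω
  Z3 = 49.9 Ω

Step 1 — Angular frequency: ω = 2π·f = 2π·194 = 1219 rad/s.
Step 2 — Component impedances:
  Z1: Z = jωL = j·1219·0.105 = 0 + j128 Ω
  Z2: Z = R = 151 Ω
  Z3: Z = R = 49.9 Ω
Step 3 — With the output port shorted to ground, the output series arm Z2 runs from the junction to ground; the shunt arm Z3 also runs from the junction to ground. They appear in parallel: Z3 || Z2 = 37.51 Ω.
Step 4 — Series with input arm Z1: Z_in = Z1 + (Z3 || Z2) = 37.51 + j128 Ω = 133.4∠73.7° Ω.
Step 5 — Power factor: PF = cos(φ) = Re(Z)/|Z| = 37.51/133.4 = 0.2812.
Step 6 — Type: Im(Z) = 128 ⇒ lagging (phase φ = 73.7°).

PF = 0.2812 (lagging, φ = 73.7°)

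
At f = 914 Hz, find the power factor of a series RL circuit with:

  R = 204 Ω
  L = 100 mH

Step 1 — Angular frequency: ω = 2π·f = 2π·914 = 5743 rad/s.
Step 2 — Component impedances:
  R: Z = R = 204 Ω
  L: Z = jωL = j·5743·0.1 = 0 + j574.3 Ω
Step 3 — Series combination: Z_total = R + L = 204 + j574.3 Ω = 609.4∠70.4° Ω.
Step 4 — Power factor: PF = cos(φ) = Re(Z)/|Z| = 204/609.44 = 0.3347.
Step 5 — Type: Im(Z) = 574.3 ⇒ lagging (phase φ = 70.4°).

PF = 0.3347 (lagging, φ = 70.4°)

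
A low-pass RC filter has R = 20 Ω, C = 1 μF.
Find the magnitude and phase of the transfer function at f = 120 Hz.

Step 1 — Angular frequency: ω = 2π·120 = 754 rad/s.
Step 2 — Transfer function: H(jω) = 1/(1 + jωRC).
Step 3 — Denominator: 1 + jωRC = 1 + j·754·20·1e-06 = 1 + j0.01508.
Step 4 — H = 0.9998 - j0.01508.
Step 5 — Magnitude: |H| = 0.9999 (-0.0 dB); phase: φ = -0.9°.

|H| = 0.9999 (-0.0 dB), φ = -0.9°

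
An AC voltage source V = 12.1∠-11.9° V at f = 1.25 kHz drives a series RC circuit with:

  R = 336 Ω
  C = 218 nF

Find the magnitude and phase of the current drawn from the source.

Step 1 — Angular frequency: ω = 2π·f = 2π·1250 = 7854 rad/s.
Step 2 — Component impedances:
  R: Z = R = 336 Ω
  C: Z = 1/(jωC) = -j/(ω·C) = 0 - j584.1 Ω
Step 3 — Series combination: Z_total = R + C = 336 - j584.1 Ω = 673.8∠-60.1° Ω.
Step 4 — Source phasor: V = 12.1∠-11.9° V = 11.84 - j2.495 V.
Step 5 — Ohm's law: I = V / Z_total = (11.84 - j2.495) / (336 - j584.1) = 0.01197 + j0.01338 A.
Step 6 — Convert to polar: |I| = 0.01796 A, ∠I = 48.2°.

I = 0.01796∠48.2° A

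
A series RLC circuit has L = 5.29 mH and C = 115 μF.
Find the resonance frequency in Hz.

Step 1 — Resonance condition Im(Z)=0 gives ω₀ = 1/√(LC).
Step 2 — ω₀ = 1/√(0.00529·0.000115) = 1282 rad/s.
Step 3 — f₀ = ω₀/(2π) = 204.1 Hz.

f₀ = 204.1 Hz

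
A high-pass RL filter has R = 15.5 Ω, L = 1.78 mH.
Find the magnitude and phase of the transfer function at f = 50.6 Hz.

Step 1 — Angular frequency: ω = 2π·50.6 = 317.9 rad/s.
Step 2 — Transfer function: H(jω) = jωL/(R + jωL).
Step 3 — Numerator jωL = j·0.5659; denominator R + jωL = 15.5 + j0.5659.
Step 4 — H = 0.001331 + j0.03646.
Step 5 — Magnitude: |H| = 0.03649 (-28.8 dB); phase: φ = 87.9°.

|H| = 0.03649 (-28.8 dB), φ = 87.9°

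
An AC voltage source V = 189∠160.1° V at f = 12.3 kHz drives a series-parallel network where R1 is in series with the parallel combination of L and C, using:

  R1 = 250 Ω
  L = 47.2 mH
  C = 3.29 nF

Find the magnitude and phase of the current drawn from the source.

Step 1 — Angular frequency: ω = 2π·f = 2π·1.23e+04 = 7.728e+04 rad/s.
Step 2 — Component impedances:
  R1: Z = R = 250 Ω
  L: Z = jωL = j·7.728e+04·0.0472 = 0 + j3648 Ω
  C: Z = 1/(jωC) = -j/(ω·C) = 0 - j3933 Ω
Step 3 — Parallel branch: L || C = 1/(1/L + 1/C) = 0 + j5.031e+04 Ω.
Step 4 — Series with R1: Z_total = R1 + (L || C) = 250 + j5.031e+04 Ω = 5.031e+04∠89.7° Ω.
Step 5 — Source phasor: V = 189∠160.1° V = -177.7 + j64.33 V.
Step 6 — Ohm's law: I = V / Z_total = (-177.7 + j64.33) / (250 + j5.031e+04) = 0.001261 + j0.003539 A.
Step 7 — Convert to polar: |I| = 0.003757 A, ∠I = 70.4°.

I = 0.003757∠70.4° A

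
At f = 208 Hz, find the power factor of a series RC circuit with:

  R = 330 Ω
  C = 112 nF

Step 1 — Angular frequency: ω = 2π·f = 2π·208 = 1307 rad/s.
Step 2 — Component impedances:
  R: Z = R = 330 Ω
  C: Z = 1/(jωC) = -j/(ω·C) = 0 - j6832 Ω
Step 3 — Series combination: Z_total = R + C = 330 - j6832 Ω = 6840∠-87.2° Ω.
Step 4 — Power factor: PF = cos(φ) = Re(Z)/|Z| = 330/6840 = 0.04825.
Step 5 — Type: Im(Z) = -6832 ⇒ leading (phase φ = -87.2°).

PF = 0.04825 (leading, φ = -87.2°)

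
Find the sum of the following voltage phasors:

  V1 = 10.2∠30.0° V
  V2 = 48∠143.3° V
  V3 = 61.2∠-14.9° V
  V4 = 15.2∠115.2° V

Step 1 — Convert each phasor to rectangular form:
  V1 = 10.2·(cos(30.0°) + j·sin(30.0°)) = 8.833 + j5.1 V
  V2 = 48·(cos(143.3°) + j·sin(143.3°)) = -38.49 + j28.69 V
  V3 = 61.2·(cos(-14.9°) + j·sin(-14.9°)) = 59.14 - j15.74 V
  V4 = 15.2·(cos(115.2°) + j·sin(115.2°)) = -6.472 + j13.75 V
Step 2 — Sum components: V_total = 23.02 + j31.8 V.
Step 3 — Convert to polar: |V_total| = 39.26 V, ∠V_total = 54.1°.

V_total = 39.26∠54.1° V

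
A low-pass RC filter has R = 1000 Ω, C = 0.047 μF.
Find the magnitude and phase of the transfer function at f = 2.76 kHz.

Step 1 — Angular frequency: ω = 2π·2760 = 1.734e+04 rad/s.
Step 2 — Transfer function: H(jω) = 1/(1 + jωRC).
Step 3 — Denominator: 1 + jωRC = 1 + j·1.734e+04·1000·4.7e-08 = 1 + j0.8151.
Step 4 — H = 0.6008 - j0.4897.
Step 5 — Magnitude: |H| = 0.7751 (-2.2 dB); phase: φ = -39.2°.

|H| = 0.7751 (-2.2 dB), φ = -39.2°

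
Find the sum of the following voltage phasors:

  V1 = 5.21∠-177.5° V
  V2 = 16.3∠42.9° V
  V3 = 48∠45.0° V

Step 1 — Convert each phasor to rectangular form:
  V1 = 5.21·(cos(-177.5°) + j·sin(-177.5°)) = -5.205 - j0.2273 V
  V2 = 16.3·(cos(42.9°) + j·sin(42.9°)) = 11.94 + j11.1 V
  V3 = 48·(cos(45.0°) + j·sin(45.0°)) = 33.94 + j33.94 V
Step 2 — Sum components: V_total = 40.68 + j44.81 V.
Step 3 — Convert to polar: |V_total| = 60.52 V, ∠V_total = 47.8°.

V_total = 60.52∠47.8° V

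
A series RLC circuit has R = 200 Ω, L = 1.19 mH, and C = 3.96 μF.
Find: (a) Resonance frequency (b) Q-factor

Step 1 — Resonance condition Im(Z)=0 gives ω₀ = 1/√(LC).
Step 2 — ω₀ = 1/√(0.00119·3.96e-06) = 1.457e+04 rad/s.
Step 3 — f₀ = ω₀/(2π) = 2318 Hz.
Step 4 — Series Q: Q = ω₀L/R = 1.457e+04·0.00119/200 = 0.08668.

(a) f₀ = 2318 Hz  (b) Q = 0.08668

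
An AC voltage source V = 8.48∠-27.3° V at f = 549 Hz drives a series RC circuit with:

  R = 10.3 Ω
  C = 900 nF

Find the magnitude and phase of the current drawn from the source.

Step 1 — Angular frequency: ω = 2π·f = 2π·549 = 3449 rad/s.
Step 2 — Component impedances:
  R: Z = R = 10.3 Ω
  C: Z = 1/(jωC) = -j/(ω·C) = 0 - j322.1 Ω
Step 3 — Series combination: Z_total = R + C = 10.3 - j322.1 Ω = 322.3∠-88.2° Ω.
Step 4 — Source phasor: V = 8.48∠-27.3° V = 7.535 - j3.889 V.
Step 5 — Ohm's law: I = V / Z_total = (7.535 - j3.889) / (10.3 - j322.1) = 0.01281 + j0.02298 A.
Step 6 — Convert to polar: |I| = 0.02631 A, ∠I = 60.9°.

I = 0.02631∠60.9° A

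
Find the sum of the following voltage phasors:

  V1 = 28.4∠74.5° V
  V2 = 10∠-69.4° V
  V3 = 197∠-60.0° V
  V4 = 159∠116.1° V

Step 1 — Convert each phasor to rectangular form:
  V1 = 28.4·(cos(74.5°) + j·sin(74.5°)) = 7.59 + j27.37 V
  V2 = 10·(cos(-69.4°) + j·sin(-69.4°)) = 3.518 - j9.361 V
  V3 = 197·(cos(-60.0°) + j·sin(-60.0°)) = 98.5 - j170.6 V
  V4 = 159·(cos(116.1°) + j·sin(116.1°)) = -69.95 + j142.8 V
Step 2 — Sum components: V_total = 39.66 - j9.814 V.
Step 3 — Convert to polar: |V_total| = 40.85 V, ∠V_total = -13.9°.

V_total = 40.85∠-13.9° V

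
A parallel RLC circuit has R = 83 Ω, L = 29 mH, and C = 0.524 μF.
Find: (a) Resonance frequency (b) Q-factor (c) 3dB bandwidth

Step 1 — Resonance: ω₀ = 1/√(LC) = 1/√(0.029·5.24e-07) = 8112 rad/s.
Step 2 — f₀ = ω₀/(2π) = 1291 Hz.
Step 3 — Parallel Q: Q = R/(ω₀L) = 83/(8112·0.029) = 0.3528.
Step 4 — Bandwidth: Δω = ω₀/Q = 2.299e+04 rad/s; BW = Δω/(2π) = 3659 Hz.

(a) f₀ = 1291 Hz  (b) Q = 0.3528  (c) BW = 3659 Hz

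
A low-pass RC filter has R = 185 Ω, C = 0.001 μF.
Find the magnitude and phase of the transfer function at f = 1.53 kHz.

Step 1 — Angular frequency: ω = 2π·1530 = 9613 rad/s.
Step 2 — Transfer function: H(jω) = 1/(1 + jωRC).
Step 3 — Denominator: 1 + jωRC = 1 + j·9613·185·1e-09 = 1 + j0.001778.
Step 4 — H = 1 - j0.001778.
Step 5 — Magnitude: |H| = 1 (-0.0 dB); phase: φ = -0.1°.

|H| = 1 (-0.0 dB), φ = -0.1°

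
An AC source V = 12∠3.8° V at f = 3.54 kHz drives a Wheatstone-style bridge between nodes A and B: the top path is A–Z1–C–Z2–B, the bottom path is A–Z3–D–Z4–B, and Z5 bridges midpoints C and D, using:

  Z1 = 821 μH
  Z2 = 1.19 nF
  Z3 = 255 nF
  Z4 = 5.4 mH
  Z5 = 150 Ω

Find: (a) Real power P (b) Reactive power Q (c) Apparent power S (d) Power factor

Step 1 — Angular frequency: ω = 2π·f = 2π·3540 = 2.224e+04 rad/s.
Step 2 — Component impedances:
  Z1: Z = jωL = j·2.224e+04·0.000821 = 0 + j18.26 Ω
  Z2: Z = 1/(jωC) = -j/(ω·C) = 0 - j3.778e+04 Ω
  Z3: Z = 1/(jωC) = -j/(ω·C) = 0 - j176.3 Ω
  Z4: Z = jωL = j·2.224e+04·0.0054 = 0 + j120.1 Ω
  Z5: Z = R = 150 Ω
Step 3 — Bridge requires nodal analysis (the Z5 bridge couples midpoints C and D, so the two paths cannot be reduced to a simple series/parallel combination). Setting node B to ground and injecting 1 A at node A, the 3-node admittance system at A, C, D solves to V_A = Z_AB = 98.38 + j47.11 Ω = 109.1∠25.6° Ω.
Step 4 — Source phasor: V = 12∠3.8° V = 11.97 + j0.7953 V.
Step 5 — Current: I = V / Z = 0.1022 - j0.04083 A = 0.11∠-21.8° A.
Step 6 — Complex power: S = V·I* = 1.191 + j0.5702 VA.
Step 7 — Real power: P = Re(S) = 1.191 W.
Step 8 — Reactive power: Q = Im(S) = 0.5702 VAR.
Step 9 — Apparent power: |S| = 1.32 VA.
Step 10 — Power factor: PF = P/|S| = 0.9019 (lagging).

(a) P = 1.191 W  (b) Q = 0.5702 VAR  (c) S = 1.32 VA  (d) PF = 0.9019 (lagging)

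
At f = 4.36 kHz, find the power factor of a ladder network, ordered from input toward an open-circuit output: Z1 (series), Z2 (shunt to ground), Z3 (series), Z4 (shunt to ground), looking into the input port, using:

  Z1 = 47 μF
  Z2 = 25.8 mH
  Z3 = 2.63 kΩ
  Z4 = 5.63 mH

Step 1 — Angular frequency: ω = 2π·f = 2π·4360 = 2.739e+04 rad/s.
Step 2 — Component impedances:
  Z1: Z = 1/(jωC) = -j/(ω·C) = 0 - j0.7767 Ω
  Z2: Z = jωL = j·2.739e+04·0.0258 = 0 + j706.8 Ω
  Z3: Z = R = 2630 Ω
  Z4: Z = jωL = j·2.739e+04·0.00563 = 0 + j154.2 Ω
Step 3 — Ladder network (open output): work backward from the far end, alternating series and parallel combinations. Z_in = 171.6 + j649.8 Ω = 672.1∠75.2° Ω.
Step 4 — Power factor: PF = cos(φ) = Re(Z)/|Z| = 171.55/672.11 = 0.2552.
Step 5 — Type: Im(Z) = 649.8 ⇒ lagging (phase φ = 75.2°).

PF = 0.2552 (lagging, φ = 75.2°)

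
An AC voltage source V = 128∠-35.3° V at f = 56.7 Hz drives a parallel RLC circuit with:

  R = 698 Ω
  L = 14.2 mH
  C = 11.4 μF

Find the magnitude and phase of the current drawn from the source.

Step 1 — Angular frequency: ω = 2π·f = 2π·56.7 = 356.3 rad/s.
Step 2 — Component impedances:
  R: Z = R = 698 Ω
  L: Z = jωL = j·356.3·0.0142 = 0 + j5.059 Ω
  C: Z = 1/(jωC) = -j/(ω·C) = 0 - j246.2 Ω
Step 3 — Parallel combination: 1/Z_total = 1/R + 1/L + 1/C; Z_total = 0.03822 + j5.165 Ω = 5.165∠89.6° Ω.
Step 4 — Source phasor: V = 128∠-35.3° V = 104.5 - j73.97 V.
Step 5 — Ohm's law: I = V / Z_total = (104.5 - j73.97) / (0.03822 + j5.165) = -14.17 - j20.33 A.
Step 6 — Convert to polar: |I| = 24.78 A, ∠I = -124.9°.

I = 24.78∠-124.9° A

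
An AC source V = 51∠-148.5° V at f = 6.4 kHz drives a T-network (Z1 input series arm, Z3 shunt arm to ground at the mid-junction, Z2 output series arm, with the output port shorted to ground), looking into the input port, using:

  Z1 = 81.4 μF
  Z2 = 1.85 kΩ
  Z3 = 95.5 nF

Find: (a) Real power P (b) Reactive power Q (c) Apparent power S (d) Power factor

Step 1 — Angular frequency: ω = 2π·f = 2π·6400 = 4.021e+04 rad/s.
Step 2 — Component impedances:
  Z1: Z = 1/(jωC) = -j/(ω·C) = 0 - j0.3055 Ω
  Z2: Z = R = 1850 Ω
  Z3: Z = 1/(jωC) = -j/(ω·C) = 0 - j260.4 Ω
Step 3 — With the output port shorted to ground, the output series arm Z2 runs from the junction to ground; the shunt arm Z3 also runs from the junction to ground. They appear in parallel: Z3 || Z2 = 35.94 - j255.3 Ω.
Step 4 — Series with input arm Z1: Z_in = Z1 + (Z3 || Z2) = 35.94 - j255.6 Ω = 258.2∠-82.0° Ω.
Step 5 — Source phasor: V = 51∠-148.5° V = -43.48 - j26.65 V.
Step 6 — Current: I = V / Z = 0.07877 - j0.1812 A = 0.1976∠-66.5° A.
Step 7 — Complex power: S = V·I* = 1.403 - j9.977 VA.
Step 8 — Real power: P = Re(S) = 1.403 W.
Step 9 — Reactive power: Q = Im(S) = -9.977 VAR.
Step 10 — Apparent power: |S| = 10.08 VA.
Step 11 — Power factor: PF = P/|S| = 0.1392 (leading).

(a) P = 1.403 W  (b) Q = -9.977 VAR  (c) S = 10.08 VA  (d) PF = 0.1392 (leading)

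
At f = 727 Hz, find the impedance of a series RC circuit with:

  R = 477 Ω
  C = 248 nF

Step 1 — Angular frequency: ω = 2π·f = 2π·727 = 4568 rad/s.
Step 2 — Component impedances:
  R: Z = R = 477 Ω
  C: Z = 1/(jωC) = -j/(ω·C) = 0 - j882.7 Ω
Step 3 — Series combination: Z_total = R + C = 477 - j882.7 Ω = 1003∠-61.6° Ω.

Z = 477 - j882.7 Ω = 1003∠-61.6° Ω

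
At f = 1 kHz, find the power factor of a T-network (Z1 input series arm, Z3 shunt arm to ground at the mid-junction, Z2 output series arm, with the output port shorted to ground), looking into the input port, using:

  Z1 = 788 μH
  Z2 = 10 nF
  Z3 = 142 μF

Step 1 — Angular frequency: ω = 2π·f = 2π·1000 = 6283 rad/s.
Step 2 — Component impedances:
  Z1: Z = jωL = j·6283·0.000788 = 0 + j4.951 Ω
  Z2: Z = 1/(jωC) = -j/(ω·C) = 0 - j1.592e+04 Ω
  Z3: Z = 1/(jωC) = -j/(ω·C) = 0 - j1.121 Ω
Step 3 — With the output port shorted to ground, the output series arm Z2 runs from the junction to ground; the shunt arm Z3 also runs from the junction to ground. They appear in parallel: Z3 || Z2 = 0 - j1.121 Ω.
Step 4 — Series with input arm Z1: Z_in = Z1 + (Z3 || Z2) = 0 + j3.83 Ω = 3.83∠90.0° Ω.
Step 5 — Power factor: PF = cos(φ) = Re(Z)/|Z| = 0/3.83 = 0.
Step 6 — Type: Im(Z) = 3.83 ⇒ lagging (phase φ = 90.0°).

PF = 0 (lagging, φ = 90.0°)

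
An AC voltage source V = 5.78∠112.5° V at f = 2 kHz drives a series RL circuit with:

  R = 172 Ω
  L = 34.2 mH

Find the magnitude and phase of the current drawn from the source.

Step 1 — Angular frequency: ω = 2π·f = 2π·2000 = 1.257e+04 rad/s.
Step 2 — Component impedances:
  R: Z = R = 172 Ω
  L: Z = jωL = j·1.257e+04·0.0342 = 0 + j429.8 Ω
Step 3 — Series combination: Z_total = R + L = 172 + j429.8 Ω = 462.9∠68.2° Ω.
Step 4 — Source phasor: V = 5.78∠112.5° V = -2.212 + j5.34 V.
Step 5 — Ohm's law: I = V / Z_total = (-2.212 + j5.34) / (172 + j429.8) = 0.008934 + j0.008722 A.
Step 6 — Convert to polar: |I| = 0.01249 A, ∠I = 44.3°.

I = 0.01249∠44.3° A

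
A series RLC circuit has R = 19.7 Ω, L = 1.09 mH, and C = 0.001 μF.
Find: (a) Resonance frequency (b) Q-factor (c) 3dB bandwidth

Step 1 — Resonance condition Im(Z)=0 gives ω₀ = 1/√(LC).
Step 2 — ω₀ = 1/√(0.00109·1e-09) = 9.578e+05 rad/s.
Step 3 — f₀ = ω₀/(2π) = 1.524e+05 Hz.
Step 4 — Series Q: Q = ω₀L/R = 9.578e+05·0.00109/19.7 = 53.
Step 5 — 3dB bandwidth: Δω = ω₀/Q = 1.807e+04 rad/s; BW = Δω/(2π) = 2876 Hz.

(a) f₀ = 1.524e+05 Hz  (b) Q = 53  (c) BW = 2876 Hz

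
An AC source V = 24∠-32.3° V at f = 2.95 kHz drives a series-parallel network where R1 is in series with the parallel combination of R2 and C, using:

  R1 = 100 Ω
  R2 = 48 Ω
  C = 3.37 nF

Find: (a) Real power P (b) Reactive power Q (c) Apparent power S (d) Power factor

Step 1 — Angular frequency: ω = 2π·f = 2π·2950 = 1.854e+04 rad/s.
Step 2 — Component impedances:
  R1: Z = R = 100 Ω
  R2: Z = R = 48 Ω
  C: Z = 1/(jωC) = -j/(ω·C) = 0 - j1.601e+04 Ω
Step 3 — Parallel branch: R2 || C = 1/(1/R2 + 1/C) = 48 - j0.1439 Ω.
Step 4 — Series with R1: Z_total = R1 + (R2 || C) = 148 - j0.1439 Ω = 148∠-0.1° Ω.
Step 5 — Source phasor: V = 24∠-32.3° V = 20.29 - j12.82 V.
Step 6 — Current: I = V / Z = 0.1372 - j0.08652 A = 0.1622∠-32.2° A.
Step 7 — Complex power: S = V·I* = 3.892 - j0.003785 VA.
Step 8 — Real power: P = Re(S) = 3.892 W.
Step 9 — Reactive power: Q = Im(S) = -0.003785 VAR.
Step 10 — Apparent power: |S| = 3.892 VA.
Step 11 — Power factor: PF = P/|S| = 1 (leading).

(a) P = 3.892 W  (b) Q = -0.003785 VAR  (c) S = 3.892 VA  (d) PF = 1 (leading)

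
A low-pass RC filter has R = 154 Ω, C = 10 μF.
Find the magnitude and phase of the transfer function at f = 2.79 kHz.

Step 1 — Angular frequency: ω = 2π·2790 = 1.753e+04 rad/s.
Step 2 — Transfer function: H(jω) = 1/(1 + jωRC).
Step 3 — Denominator: 1 + jωRC = 1 + j·1.753e+04·154·1e-05 = 1 + j27.
Step 4 — H = 0.00137 - j0.03699.
Step 5 — Magnitude: |H| = 0.03702 (-28.6 dB); phase: φ = -87.9°.

|H| = 0.03702 (-28.6 dB), φ = -87.9°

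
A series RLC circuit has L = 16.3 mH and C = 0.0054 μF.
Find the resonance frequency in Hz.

Step 1 — Resonance condition Im(Z)=0 gives ω₀ = 1/√(LC).
Step 2 — ω₀ = 1/√(0.0163·5.4e-09) = 1.066e+05 rad/s.
Step 3 — f₀ = ω₀/(2π) = 1.696e+04 Hz.

f₀ = 1.696e+04 Hz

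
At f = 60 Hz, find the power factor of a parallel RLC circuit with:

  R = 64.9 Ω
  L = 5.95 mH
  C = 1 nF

Step 1 — Angular frequency: ω = 2π·f = 2π·60 = 377 rad/s.
Step 2 — Component impedances:
  R: Z = R = 64.9 Ω
  L: Z = jωL = j·377·0.00595 = 0 + j2.243 Ω
  C: Z = 1/(jωC) = -j/(ω·C) = 0 - j2.653e+06 Ω
Step 3 — Parallel combination: 1/Z_total = 1/R + 1/L + 1/C; Z_total = 0.07743 + j2.24 Ω = 2.242∠88.0° Ω.
Step 4 — Power factor: PF = cos(φ) = Re(Z)/|Z| = 0.07743/2.242 = 0.03454.
Step 5 — Type: Im(Z) = 2.24 ⇒ lagging (phase φ = 88.0°).

PF = 0.03454 (lagging, φ = 88.0°)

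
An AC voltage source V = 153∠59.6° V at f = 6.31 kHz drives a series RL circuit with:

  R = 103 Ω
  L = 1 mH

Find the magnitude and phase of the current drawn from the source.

Step 1 — Angular frequency: ω = 2π·f = 2π·6310 = 3.965e+04 rad/s.
Step 2 — Component impedances:
  R: Z = R = 103 Ω
  L: Z = jωL = j·3.965e+04·0.001 = 0 + j39.65 Ω
Step 3 — Series combination: Z_total = R + L = 103 + j39.65 Ω = 110.4∠21.1° Ω.
Step 4 — Source phasor: V = 153∠59.6° V = 77.42 + j132 V.
Step 5 — Ohm's law: I = V / Z_total = (77.42 + j132) / (103 + j39.65) = 1.084 + j0.8639 A.
Step 6 — Convert to polar: |I| = 1.386 A, ∠I = 38.5°.

I = 1.386∠38.5° A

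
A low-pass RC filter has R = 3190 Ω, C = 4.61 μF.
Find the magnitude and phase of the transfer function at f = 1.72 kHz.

Step 1 — Angular frequency: ω = 2π·1720 = 1.081e+04 rad/s.
Step 2 — Transfer function: H(jω) = 1/(1 + jωRC).
Step 3 — Denominator: 1 + jωRC = 1 + j·1.081e+04·3190·4.61e-06 = 1 + j158.9.
Step 4 — H = 3.959e-05 - j0.006292.
Step 5 — Magnitude: |H| = 0.006292 (-44.0 dB); phase: φ = -89.6°.

|H| = 0.006292 (-44.0 dB), φ = -89.6°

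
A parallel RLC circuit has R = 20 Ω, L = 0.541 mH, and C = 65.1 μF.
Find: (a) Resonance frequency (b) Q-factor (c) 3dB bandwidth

Step 1 — Resonance: ω₀ = 1/√(LC) = 1/√(0.000541·6.51e-05) = 5329 rad/s.
Step 2 — f₀ = ω₀/(2π) = 848.1 Hz.
Step 3 — Parallel Q: Q = R/(ω₀L) = 20/(5329·0.000541) = 6.938.
Step 4 — Bandwidth: Δω = ω₀/Q = 768 rad/s; BW = Δω/(2π) = 122.2 Hz.

(a) f₀ = 848.1 Hz  (b) Q = 6.938  (c) BW = 122.2 Hz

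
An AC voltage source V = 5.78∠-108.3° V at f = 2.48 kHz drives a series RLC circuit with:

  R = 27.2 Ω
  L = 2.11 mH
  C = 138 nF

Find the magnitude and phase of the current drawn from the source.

Step 1 — Angular frequency: ω = 2π·f = 2π·2480 = 1.558e+04 rad/s.
Step 2 — Component impedances:
  R: Z = R = 27.2 Ω
  L: Z = jωL = j·1.558e+04·0.00211 = 0 + j32.88 Ω
  C: Z = 1/(jωC) = -j/(ω·C) = 0 - j465 Ω
Step 3 — Series combination: Z_total = R + L + C = 27.2 - j432.2 Ω = 433∠-86.4° Ω.
Step 4 — Source phasor: V = 5.78∠-108.3° V = -1.815 - j5.488 V.
Step 5 — Ohm's law: I = V / Z_total = (-1.815 - j5.488) / (27.2 - j432.2) = 0.01238 - j0.004979 A.
Step 6 — Convert to polar: |I| = 0.01335 A, ∠I = -21.9°.

I = 0.01335∠-21.9° A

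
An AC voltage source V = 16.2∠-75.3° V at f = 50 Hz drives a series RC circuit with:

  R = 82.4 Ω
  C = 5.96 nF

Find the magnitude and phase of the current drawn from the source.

Step 1 — Angular frequency: ω = 2π·f = 2π·50 = 314.2 rad/s.
Step 2 — Component impedances:
  R: Z = R = 82.4 Ω
  C: Z = 1/(jωC) = -j/(ω·C) = 0 - j5.341e+05 Ω
Step 3 — Series combination: Z_total = R + C = 82.4 - j5.341e+05 Ω = 5.341e+05∠-90.0° Ω.
Step 4 — Source phasor: V = 16.2∠-75.3° V = 4.111 - j15.67 V.
Step 5 — Ohm's law: I = V / Z_total = (4.111 - j15.67) / (82.4 - j5.341e+05) = 2.934e-05 + j7.693e-06 A.
Step 6 — Convert to polar: |I| = 3.033e-05 A, ∠I = 14.7°.

I = 3.033e-05∠14.7° A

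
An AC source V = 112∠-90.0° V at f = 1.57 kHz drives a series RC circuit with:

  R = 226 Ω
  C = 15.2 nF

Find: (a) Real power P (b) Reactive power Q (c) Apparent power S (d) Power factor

Step 1 — Angular frequency: ω = 2π·f = 2π·1570 = 9865 rad/s.
Step 2 — Component impedances:
  R: Z = R = 226 Ω
  C: Z = 1/(jωC) = -j/(ω·C) = 0 - j6669 Ω
Step 3 — Series combination: Z_total = R + C = 226 - j6669 Ω = 6673∠-88.1° Ω.
Step 4 — Source phasor: V = 112∠-90.0° V = 0 - j112 V.
Step 5 — Current: I = V / Z = 0.01677 - j0.0005684 A = 0.01678∠-1.9° A.
Step 6 — Complex power: S = V·I* = 0.06366 - j1.879 VA.
Step 7 — Real power: P = Re(S) = 0.06366 W.
Step 8 — Reactive power: Q = Im(S) = -1.879 VAR.
Step 9 — Apparent power: |S| = 1.88 VA.
Step 10 — Power factor: PF = P/|S| = 0.03387 (leading).

(a) P = 0.06366 W  (b) Q = -1.879 VAR  (c) S = 1.88 VA  (d) PF = 0.03387 (leading)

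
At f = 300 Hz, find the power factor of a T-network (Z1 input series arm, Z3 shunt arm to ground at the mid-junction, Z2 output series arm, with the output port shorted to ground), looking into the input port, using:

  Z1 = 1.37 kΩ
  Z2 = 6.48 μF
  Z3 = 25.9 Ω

Step 1 — Angular frequency: ω = 2π·f = 2π·300 = 1885 rad/s.
Step 2 — Component impedances:
  Z1: Z = R = 1370 Ω
  Z2: Z = 1/(jωC) = -j/(ω·C) = 0 - j81.87 Ω
  Z3: Z = R = 25.9 Ω
Step 3 — With the output port shorted to ground, the output series arm Z2 runs from the junction to ground; the shunt arm Z3 also runs from the junction to ground. They appear in parallel: Z3 || Z2 = 23.54 - j7.448 Ω.
Step 4 — Series with input arm Z1: Z_in = Z1 + (Z3 || Z2) = 1394 - j7.448 Ω = 1394∠-0.3° Ω.
Step 5 — Power factor: PF = cos(φ) = Re(Z)/|Z| = 1394/1394 = 1.
Step 6 — Type: Im(Z) = -7.448 ⇒ leading (phase φ = -0.3°).

PF = 1 (leading, φ = -0.3°)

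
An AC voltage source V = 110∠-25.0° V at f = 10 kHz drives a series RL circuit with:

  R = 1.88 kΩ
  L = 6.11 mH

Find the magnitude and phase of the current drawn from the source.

Step 1 — Angular frequency: ω = 2π·f = 2π·1e+04 = 6.283e+04 rad/s.
Step 2 — Component impedances:
  R: Z = R = 1880 Ω
  L: Z = jωL = j·6.283e+04·0.00611 = 0 + j383.9 Ω
Step 3 — Series combination: Z_total = R + L = 1880 + j383.9 Ω = 1919∠11.5° Ω.
Step 4 — Source phasor: V = 110∠-25.0° V = 99.69 - j46.49 V.
Step 5 — Ohm's law: I = V / Z_total = (99.69 - j46.49) / (1880 + j383.9) = 0.04606 - j0.03413 A.
Step 6 — Convert to polar: |I| = 0.05733 A, ∠I = -36.5°.

I = 0.05733∠-36.5° A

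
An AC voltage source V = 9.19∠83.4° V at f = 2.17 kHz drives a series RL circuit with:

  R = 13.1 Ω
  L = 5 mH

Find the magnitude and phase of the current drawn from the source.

Step 1 — Angular frequency: ω = 2π·f = 2π·2170 = 1.363e+04 rad/s.
Step 2 — Component impedances:
  R: Z = R = 13.1 Ω
  L: Z = jωL = j·1.363e+04·0.005 = 0 + j68.17 Ω
Step 3 — Series combination: Z_total = R + L = 13.1 + j68.17 Ω = 69.42∠79.1° Ω.
Step 4 — Source phasor: V = 9.19∠83.4° V = 1.056 + j9.129 V.
Step 5 — Ohm's law: I = V / Z_total = (1.056 + j9.129) / (13.1 + j68.17) = 0.132 + j0.009874 A.
Step 6 — Convert to polar: |I| = 0.1324 A, ∠I = 4.3°.

I = 0.1324∠4.3° A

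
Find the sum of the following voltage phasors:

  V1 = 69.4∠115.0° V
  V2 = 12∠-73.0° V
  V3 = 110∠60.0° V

Step 1 — Convert each phasor to rectangular form:
  V1 = 69.4·(cos(115.0°) + j·sin(115.0°)) = -29.33 + j62.9 V
  V2 = 12·(cos(-73.0°) + j·sin(-73.0°)) = 3.508 - j11.48 V
  V3 = 110·(cos(60.0°) + j·sin(60.0°)) = 55 + j95.26 V
Step 2 — Sum components: V_total = 29.18 + j146.7 V.
Step 3 — Convert to polar: |V_total| = 149.6 V, ∠V_total = 78.7°.

V_total = 149.6∠78.7° V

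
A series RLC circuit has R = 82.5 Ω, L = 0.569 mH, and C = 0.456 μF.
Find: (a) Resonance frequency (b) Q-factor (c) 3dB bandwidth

Step 1 — Resonance: ω₀ = 1/√(LC) = 1/√(0.000569·4.56e-07) = 6.208e+04 rad/s.
Step 2 — f₀ = ω₀/(2π) = 9881 Hz.
Step 3 — Series Q: Q = ω₀L/R = 6.208e+04·0.000569/82.5 = 0.4282.
Step 4 — Bandwidth: Δω = ω₀/Q = 1.45e+05 rad/s; BW = Δω/(2π) = 2.308e+04 Hz.

(a) f₀ = 9881 Hz  (b) Q = 0.4282  (c) BW = 2.308e+04 Hz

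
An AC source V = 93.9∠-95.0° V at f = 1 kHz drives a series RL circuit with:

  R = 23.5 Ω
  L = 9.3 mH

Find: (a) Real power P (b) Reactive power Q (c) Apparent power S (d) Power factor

Step 1 — Angular frequency: ω = 2π·f = 2π·1000 = 6283 rad/s.
Step 2 — Component impedances:
  R: Z = R = 23.5 Ω
  L: Z = jωL = j·6283·0.0093 = 0 + j58.43 Ω
Step 3 — Series combination: Z_total = R + L = 23.5 + j58.43 Ω = 62.98∠68.1° Ω.
Step 4 — Source phasor: V = 93.9∠-95.0° V = -8.184 - j93.54 V.
Step 5 — Current: I = V / Z = -1.426 - j0.4336 A = 1.491∠-163.1° A.
Step 6 — Complex power: S = V·I* = 52.24 + j129.9 VA.
Step 7 — Real power: P = Re(S) = 52.24 W.
Step 8 — Reactive power: Q = Im(S) = 129.9 VAR.
Step 9 — Apparent power: |S| = 140 VA.
Step 10 — Power factor: PF = P/|S| = 0.3731 (lagging).

(a) P = 52.24 W  (b) Q = 129.9 VAR  (c) S = 140 VA  (d) PF = 0.3731 (lagging)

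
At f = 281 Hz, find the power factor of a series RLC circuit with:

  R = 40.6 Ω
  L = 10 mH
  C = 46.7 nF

Step 1 — Angular frequency: ω = 2π·f = 2π·281 = 1766 rad/s.
Step 2 — Component impedances:
  R: Z = R = 40.6 Ω
  L: Z = jωL = j·1766·0.01 = 0 + j17.66 Ω
  C: Z = 1/(jωC) = -j/(ω·C) = 0 - j1.213e+04 Ω
Step 3 — Series combination: Z_total = R + L + C = 40.6 - j1.211e+04 Ω = 1.211e+04∠-89.8° Ω.
Step 4 — Power factor: PF = cos(φ) = Re(Z)/|Z| = 40.6/12111 = 0.003352.
Step 5 — Type: Im(Z) = -1.211e+04 ⇒ leading (phase φ = -89.8°).

PF = 0.003352 (leading, φ = -89.8°)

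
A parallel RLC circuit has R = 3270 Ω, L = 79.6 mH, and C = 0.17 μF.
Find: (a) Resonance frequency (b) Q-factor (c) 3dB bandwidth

Step 1 — Resonance: ω₀ = 1/√(LC) = 1/√(0.0796·1.7e-07) = 8596 rad/s.
Step 2 — f₀ = ω₀/(2π) = 1368 Hz.
Step 3 — Parallel Q: Q = R/(ω₀L) = 3270/(8596·0.0796) = 4.779.
Step 4 — Bandwidth: Δω = ω₀/Q = 1799 rad/s; BW = Δω/(2π) = 286.3 Hz.

(a) f₀ = 1368 Hz  (b) Q = 4.779  (c) BW = 286.3 Hz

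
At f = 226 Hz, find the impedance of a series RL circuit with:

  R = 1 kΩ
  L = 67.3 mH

Step 1 — Angular frequency: ω = 2π·f = 2π·226 = 1420 rad/s.
Step 2 — Component impedances:
  R: Z = R = 1000 Ω
  L: Z = jωL = j·1420·0.0673 = 0 + j95.57 Ω
Step 3 — Series combination: Z_total = R + L = 1000 + j95.57 Ω = 1005∠5.5° Ω.

Z = 1000 + j95.57 Ω = 1005∠5.5° Ω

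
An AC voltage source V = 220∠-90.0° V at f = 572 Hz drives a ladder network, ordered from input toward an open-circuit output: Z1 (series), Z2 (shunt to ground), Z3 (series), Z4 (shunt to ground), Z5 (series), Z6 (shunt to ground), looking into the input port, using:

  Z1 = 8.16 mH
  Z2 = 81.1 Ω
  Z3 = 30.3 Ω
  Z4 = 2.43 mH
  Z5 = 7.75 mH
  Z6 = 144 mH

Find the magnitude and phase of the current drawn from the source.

Step 1 — Angular frequency: ω = 2π·f = 2π·572 = 3594 rad/s.
Step 2 — Component impedances:
  Z1: Z = jωL = j·3594·0.00816 = 0 + j29.33 Ω
  Z2: Z = R = 81.1 Ω
  Z3: Z = R = 30.3 Ω
  Z4: Z = jωL = j·3594·0.00243 = 0 + j8.733 Ω
  Z5: Z = jωL = j·3594·0.00775 = 0 + j27.85 Ω
  Z6: Z = jωL = j·3594·0.144 = 0 + j517.5 Ω
Step 3 — Ladder network (open output): work backward from the far end, alternating series and parallel combinations. Z_in = 22.41 + j33.86 Ω = 40.6∠56.5° Ω.
Step 4 — Source phasor: V = 220∠-90.0° V = 0 - j220 V.
Step 5 — Ohm's law: I = V / Z_total = (0 - j220) / (22.41 + j33.86) = -4.519 - j2.991 A.
Step 6 — Convert to polar: |I| = 5.419 A, ∠I = -146.5°.

I = 5.419∠-146.5° A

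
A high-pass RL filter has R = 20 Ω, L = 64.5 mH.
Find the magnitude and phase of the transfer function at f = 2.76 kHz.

Step 1 — Angular frequency: ω = 2π·2760 = 1.734e+04 rad/s.
Step 2 — Transfer function: H(jω) = jωL/(R + jωL).
Step 3 — Numerator jωL = j·1119; denominator R + jωL = 20 + j1119.
Step 4 — H = 0.9997 + j0.01787.
Step 5 — Magnitude: |H| = 0.9998 (-0.0 dB); phase: φ = 1.0°.

|H| = 0.9998 (-0.0 dB), φ = 1.0°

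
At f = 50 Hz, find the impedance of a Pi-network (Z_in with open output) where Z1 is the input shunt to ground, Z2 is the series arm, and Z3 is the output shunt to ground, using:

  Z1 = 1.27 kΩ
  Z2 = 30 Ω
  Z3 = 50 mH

Step 1 — Angular frequency: ω = 2π·f = 2π·50 = 314.2 rad/s.
Step 2 — Component impedances:
  Z1: Z = R = 1270 Ω
  Z2: Z = R = 30 Ω
  Z3: Z = jωL = j·314.2·0.05 = 0 + j15.71 Ω
Step 3 — With open output, the series arm Z2 and the output shunt Z3 appear in series to ground: Z2 + Z3 = 30 + j15.71 Ω.
Step 4 — Parallel with input shunt Z1: Z_in = Z1 || (Z2 + Z3) = 29.49 + j14.99 Ω = 33.08∠26.9° Ω.

Z = 29.49 + j14.99 Ω = 33.08∠26.9° Ω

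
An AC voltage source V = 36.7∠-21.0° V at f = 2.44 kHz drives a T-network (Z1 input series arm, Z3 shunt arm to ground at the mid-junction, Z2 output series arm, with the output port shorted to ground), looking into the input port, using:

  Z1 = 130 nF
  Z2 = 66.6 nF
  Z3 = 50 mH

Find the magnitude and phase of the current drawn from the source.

Step 1 — Angular frequency: ω = 2π·f = 2π·2440 = 1.533e+04 rad/s.
Step 2 — Component impedances:
  Z1: Z = 1/(jωC) = -j/(ω·C) = 0 - j501.7 Ω
  Z2: Z = 1/(jωC) = -j/(ω·C) = 0 - j979.4 Ω
  Z3: Z = jωL = j·1.533e+04·0.05 = 0 + j766.5 Ω
Step 3 — With the output port shorted to ground, the output series arm Z2 runs from the junction to ground; the shunt arm Z3 also runs from the junction to ground. They appear in parallel: Z3 || Z2 = 0 + j3527 Ω.
Step 4 — Series with input arm Z1: Z_in = Z1 + (Z3 || Z2) = 0 + j3026 Ω = 3026∠90.0° Ω.
Step 5 — Source phasor: V = 36.7∠-21.0° V = 34.26 - j13.15 V.
Step 6 — Ohm's law: I = V / Z_total = (34.26 - j13.15) / (0 + j3026) = -0.004347 - j0.01132 A.
Step 7 — Convert to polar: |I| = 0.01213 A, ∠I = -111.0°.

I = 0.01213∠-111.0° A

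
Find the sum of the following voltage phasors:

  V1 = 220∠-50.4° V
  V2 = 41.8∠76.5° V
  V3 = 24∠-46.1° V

Step 1 — Convert each phasor to rectangular form:
  V1 = 220·(cos(-50.4°) + j·sin(-50.4°)) = 140.2 - j169.5 V
  V2 = 41.8·(cos(76.5°) + j·sin(76.5°)) = 9.758 + j40.65 V
  V3 = 24·(cos(-46.1°) + j·sin(-46.1°)) = 16.64 - j17.29 V
Step 2 — Sum components: V_total = 166.6 - j146.2 V.
Step 3 — Convert to polar: |V_total| = 221.7 V, ∠V_total = -41.3°.

V_total = 221.7∠-41.3° V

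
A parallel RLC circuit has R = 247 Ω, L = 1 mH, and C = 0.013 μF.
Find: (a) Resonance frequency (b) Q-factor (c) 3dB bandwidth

Step 1 — Resonance: ω₀ = 1/√(LC) = 1/√(0.001·1.3e-08) = 2.774e+05 rad/s.
Step 2 — f₀ = ω₀/(2π) = 4.414e+04 Hz.
Step 3 — Parallel Q: Q = R/(ω₀L) = 247/(2.774e+05·0.001) = 0.8906.
Step 4 — Bandwidth: Δω = ω₀/Q = 3.114e+05 rad/s; BW = Δω/(2π) = 4.957e+04 Hz.

(a) f₀ = 4.414e+04 Hz  (b) Q = 0.8906  (c) BW = 4.957e+04 Hz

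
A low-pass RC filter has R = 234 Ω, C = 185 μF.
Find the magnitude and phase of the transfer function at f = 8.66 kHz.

Step 1 — Angular frequency: ω = 2π·8660 = 5.441e+04 rad/s.
Step 2 — Transfer function: H(jω) = 1/(1 + jωRC).
Step 3 — Denominator: 1 + jωRC = 1 + j·5.441e+04·234·0.000185 = 1 + j2356.
Step 4 — H = 1.802e-07 - j0.0004245.
Step 5 — Magnitude: |H| = 0.0004245 (-67.4 dB); phase: φ = -90.0°.

|H| = 0.0004245 (-67.4 dB), φ = -90.0°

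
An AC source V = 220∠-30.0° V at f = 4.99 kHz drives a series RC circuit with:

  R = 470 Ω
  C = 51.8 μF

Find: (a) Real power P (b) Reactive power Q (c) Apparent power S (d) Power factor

Step 1 — Angular frequency: ω = 2π·f = 2π·4990 = 3.135e+04 rad/s.
Step 2 — Component impedances:
  R: Z = R = 470 Ω
  C: Z = 1/(jωC) = -j/(ω·C) = 0 - j0.6157 Ω
Step 3 — Series combination: Z_total = R + C = 470 - j0.6157 Ω = 470∠-0.1° Ω.
Step 4 — Source phasor: V = 220∠-30.0° V = 190.5 - j110 V.
Step 5 — Current: I = V / Z = 0.4057 - j0.2335 A = 0.4681∠-29.9° A.
Step 6 — Complex power: S = V·I* = 103 - j0.1349 VA.
Step 7 — Real power: P = Re(S) = 103 W.
Step 8 — Reactive power: Q = Im(S) = -0.1349 VAR.
Step 9 — Apparent power: |S| = 103 VA.
Step 10 — Power factor: PF = P/|S| = 1 (leading).

(a) P = 103 W  (b) Q = -0.1349 VAR  (c) S = 103 VA  (d) PF = 1 (leading)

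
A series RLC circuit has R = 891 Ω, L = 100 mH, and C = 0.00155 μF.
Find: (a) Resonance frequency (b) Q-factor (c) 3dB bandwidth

Step 1 — Resonance condition Im(Z)=0 gives ω₀ = 1/√(LC).
Step 2 — ω₀ = 1/√(0.1·1.55e-09) = 8.032e+04 rad/s.
Step 3 — f₀ = ω₀/(2π) = 1.278e+04 Hz.
Step 4 — Series Q: Q = ω₀L/R = 8.032e+04·0.1/891 = 9.015.
Step 5 — 3dB bandwidth: Δω = ω₀/Q = 8910 rad/s; BW = Δω/(2π) = 1418 Hz.

(a) f₀ = 1.278e+04 Hz  (b) Q = 9.015  (c) BW = 1418 Hz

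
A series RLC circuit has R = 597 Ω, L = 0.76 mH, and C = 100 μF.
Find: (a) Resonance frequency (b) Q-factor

Step 1 — Resonance condition Im(Z)=0 gives ω₀ = 1/√(LC).
Step 2 — ω₀ = 1/√(0.00076·0.0001) = 3627 rad/s.
Step 3 — f₀ = ω₀/(2π) = 577.3 Hz.
Step 4 — Series Q: Q = ω₀L/R = 3627·0.00076/597 = 0.004618.

(a) f₀ = 577.3 Hz  (b) Q = 0.004618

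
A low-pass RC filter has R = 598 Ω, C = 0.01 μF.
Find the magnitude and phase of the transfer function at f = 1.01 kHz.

Step 1 — Angular frequency: ω = 2π·1010 = 6346 rad/s.
Step 2 — Transfer function: H(jω) = 1/(1 + jωRC).
Step 3 — Denominator: 1 + jωRC = 1 + j·6346·598·1e-08 = 1 + j0.03795.
Step 4 — H = 0.9986 - j0.03789.
Step 5 — Magnitude: |H| = 0.9993 (-0.0 dB); phase: φ = -2.2°.

|H| = 0.9993 (-0.0 dB), φ = -2.2°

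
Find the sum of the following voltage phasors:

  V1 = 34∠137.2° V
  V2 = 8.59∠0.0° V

Step 1 — Convert each phasor to rectangular form:
  V1 = 34·(cos(137.2°) + j·sin(137.2°)) = -24.95 + j23.1 V
  V2 = 8.59·(cos(0.0°) + j·sin(0.0°)) = 8.59 V
Step 2 — Sum components: V_total = -16.36 + j23.1 V.
Step 3 — Convert to polar: |V_total| = 28.31 V, ∠V_total = 125.3°.

V_total = 28.31∠125.3° V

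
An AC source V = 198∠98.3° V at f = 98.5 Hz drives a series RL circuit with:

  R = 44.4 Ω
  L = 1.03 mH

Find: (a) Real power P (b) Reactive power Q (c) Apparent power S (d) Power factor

Step 1 — Angular frequency: ω = 2π·f = 2π·98.5 = 618.9 rad/s.
Step 2 — Component impedances:
  R: Z = R = 44.4 Ω
  L: Z = jωL = j·618.9·0.00103 = 0 + j0.6375 Ω
Step 3 — Series combination: Z_total = R + L = 44.4 + j0.6375 Ω = 44.4∠0.8° Ω.
Step 4 — Source phasor: V = 198∠98.3° V = -28.58 + j195.9 V.
Step 5 — Current: I = V / Z = -0.5803 + j4.421 A = 4.459∠97.5° A.
Step 6 — Complex power: S = V·I* = 882.8 + j12.67 VA.
Step 7 — Real power: P = Re(S) = 882.8 W.
Step 8 — Reactive power: Q = Im(S) = 12.67 VAR.
Step 9 — Apparent power: |S| = 882.9 VA.
Step 10 — Power factor: PF = P/|S| = 0.9999 (lagging).

(a) P = 882.8 W  (b) Q = 12.67 VAR  (c) S = 882.9 VA  (d) PF = 0.9999 (lagging)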